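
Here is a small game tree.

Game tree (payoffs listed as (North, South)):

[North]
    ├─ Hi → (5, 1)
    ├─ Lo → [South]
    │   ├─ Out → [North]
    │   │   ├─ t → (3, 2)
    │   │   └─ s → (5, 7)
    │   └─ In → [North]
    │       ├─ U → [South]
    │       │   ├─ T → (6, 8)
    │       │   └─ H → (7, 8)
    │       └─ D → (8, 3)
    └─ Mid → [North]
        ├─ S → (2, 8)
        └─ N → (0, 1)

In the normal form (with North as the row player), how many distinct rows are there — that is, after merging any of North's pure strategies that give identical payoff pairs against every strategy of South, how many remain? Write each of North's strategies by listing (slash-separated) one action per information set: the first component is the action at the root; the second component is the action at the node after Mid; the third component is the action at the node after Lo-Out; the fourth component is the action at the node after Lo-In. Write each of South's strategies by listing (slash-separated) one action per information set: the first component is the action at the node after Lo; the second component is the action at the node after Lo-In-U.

7

North has 24 pure strategies: Hi/S/t/U, Hi/S/t/D, Hi/S/s/U, Hi/S/s/D, Hi/N/t/U, Hi/N/t/D, Hi/N/s/U, Hi/N/s/D, Lo/S/t/U, Lo/S/t/D, Lo/S/s/U, Lo/S/s/D, Lo/N/t/U, Lo/N/t/D, Lo/N/s/U, Lo/N/s/D, Mid/S/t/U, Mid/S/t/D, Mid/S/s/U, Mid/S/s/D, Mid/N/t/U, Mid/N/t/D, Mid/N/s/U, Mid/N/s/D. Columns: Out/T, Out/H, In/T, In/H.
{Hi/S/t/U, Hi/S/t/D, Hi/S/s/U, Hi/S/s/D, Hi/N/t/U, Hi/N/t/D, Hi/N/s/U, Hi/N/s/D} → row (5,1) (5,1) (5,1) (5,1)
{Lo/S/t/U, Lo/N/t/U} → row (3,2) (3,2) (6,8) (7,8)
{Lo/S/t/D, Lo/N/t/D} → row (3,2) (3,2) (8,3) (8,3)
{Lo/S/s/U, Lo/N/s/U} → row (5,7) (5,7) (6,8) (7,8)
{Lo/S/s/D, Lo/N/s/D} → row (5,7) (5,7) (8,3) (8,3)
{Mid/S/t/U, Mid/S/t/D, Mid/S/s/U, Mid/S/s/D} → row (2,8) (2,8) (2,8) (2,8)
{Mid/N/t/U, Mid/N/t/D, Mid/N/s/U, Mid/N/s/D} → row (0,1) (0,1) (0,1) (0,1)
That's 7 distinct rows out of 24 strategies.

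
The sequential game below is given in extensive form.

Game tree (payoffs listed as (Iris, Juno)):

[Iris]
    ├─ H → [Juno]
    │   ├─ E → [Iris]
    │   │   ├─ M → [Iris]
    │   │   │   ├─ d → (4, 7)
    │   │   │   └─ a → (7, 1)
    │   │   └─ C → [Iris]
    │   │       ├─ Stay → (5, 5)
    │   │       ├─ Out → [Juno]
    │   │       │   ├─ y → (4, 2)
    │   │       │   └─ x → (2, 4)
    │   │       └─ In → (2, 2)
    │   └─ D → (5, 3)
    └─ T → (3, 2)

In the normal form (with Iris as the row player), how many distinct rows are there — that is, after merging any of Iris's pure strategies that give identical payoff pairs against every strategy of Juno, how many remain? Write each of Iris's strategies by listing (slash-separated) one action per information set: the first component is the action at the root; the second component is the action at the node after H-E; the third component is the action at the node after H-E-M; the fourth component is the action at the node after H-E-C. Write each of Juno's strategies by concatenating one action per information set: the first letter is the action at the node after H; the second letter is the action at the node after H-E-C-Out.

Iris has 24 pure strategies: H/M/d/Stay, H/M/d/Out, H/M/d/In, H/M/a/Stay, H/M/a/Out, H/M/a/In, H/C/d/Stay, H/C/d/Out, H/C/d/In, H/C/a/Stay, H/C/a/Out, H/C/a/In, T/M/d/Stay, T/M/d/Out, T/M/d/In, T/M/a/Stay, T/M/a/Out, T/M/a/In, T/C/d/Stay, T/C/d/Out, T/C/d/In, T/C/a/Stay, T/C/a/Out, T/C/a/In. Columns: Ey, Ex, Dy, Dx.
{H/M/d/Stay, H/M/d/Out, H/M/d/In} → row (4,7) (4,7) (5,3) (5,3)
{H/M/a/Stay, H/M/a/Out, H/M/a/In} → row (7,1) (7,1) (5,3) (5,3)
{H/C/d/Stay, H/C/a/Stay} → row (5,5) (5,5) (5,3) (5,3)
{H/C/d/Out, H/C/a/Out} → row (4,2) (2,4) (5,3) (5,3)
{H/C/d/In, H/C/a/In} → row (2,2) (2,2) (5,3) (5,3)
{T/M/d/Stay, T/M/d/Out, T/M/d/In, T/M/a/Stay, T/M/a/Out, T/M/a/In, T/C/d/Stay, T/C/d/Out, T/C/d/In, T/C/a/Stay, T/C/a/Out, T/C/a/In} → row (3,2) (3,2) (3,2) (3,2)
That's 6 distinct rows out of 24 strategies.

6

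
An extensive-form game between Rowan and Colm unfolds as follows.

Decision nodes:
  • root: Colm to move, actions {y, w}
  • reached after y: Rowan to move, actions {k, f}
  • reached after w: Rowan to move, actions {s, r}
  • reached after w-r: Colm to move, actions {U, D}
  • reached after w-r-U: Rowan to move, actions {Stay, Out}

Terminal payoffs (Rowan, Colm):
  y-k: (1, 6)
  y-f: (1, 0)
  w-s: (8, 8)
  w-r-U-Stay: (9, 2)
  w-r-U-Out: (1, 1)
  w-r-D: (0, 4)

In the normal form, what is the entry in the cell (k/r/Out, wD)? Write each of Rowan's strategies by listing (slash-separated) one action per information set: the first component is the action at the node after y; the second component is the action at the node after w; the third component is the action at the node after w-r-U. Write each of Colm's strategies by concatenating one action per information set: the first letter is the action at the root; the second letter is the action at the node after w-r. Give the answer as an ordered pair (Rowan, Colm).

(0, 4)

Trace the play path from the root:
  Colm plays w
  Rowan plays r at [w]
  Colm plays D at [w-r]
→ terminal payoff (0, 4).
(Rowan's choice at the node after y is never reached on this path, so it doesn't affect the outcome.)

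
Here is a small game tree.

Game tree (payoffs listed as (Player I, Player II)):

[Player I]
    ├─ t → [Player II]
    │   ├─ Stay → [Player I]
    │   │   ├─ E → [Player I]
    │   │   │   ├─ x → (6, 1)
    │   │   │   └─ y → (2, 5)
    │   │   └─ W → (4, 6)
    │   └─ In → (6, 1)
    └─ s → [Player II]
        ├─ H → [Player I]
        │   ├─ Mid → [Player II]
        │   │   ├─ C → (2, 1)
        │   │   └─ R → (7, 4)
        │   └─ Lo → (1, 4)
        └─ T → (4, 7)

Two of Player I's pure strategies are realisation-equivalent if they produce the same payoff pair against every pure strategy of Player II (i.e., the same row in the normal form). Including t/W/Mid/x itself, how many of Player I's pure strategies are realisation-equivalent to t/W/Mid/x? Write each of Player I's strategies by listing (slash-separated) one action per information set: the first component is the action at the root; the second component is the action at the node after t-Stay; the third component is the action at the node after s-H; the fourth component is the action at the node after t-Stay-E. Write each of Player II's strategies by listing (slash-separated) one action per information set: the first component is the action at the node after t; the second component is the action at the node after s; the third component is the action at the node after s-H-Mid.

4

Row for t/W/Mid/x (columns Stay/H/C, Stay/H/R, Stay/T/C, Stay/T/R, In/H/C, In/H/R, In/T/C, In/T/R): (4,6) (4,6) (4,6) (4,6) (6,1) (6,1) (6,1) (6,1).
Under t/W/Mid/x, Player I's choice at the node after s-H and at the node after t-Stay-E can never be reached regardless of what Player II does, so varying those choices leaves every outcome unchanged.
Holding the reachable choices fixed and varying the unreachable ones freely already gives 2 × 2 = 4 equivalent strategies.
No other strategy reproduces this row, so those 4 are the full class: t/W/Mid/x, t/W/Mid/y, t/W/Lo/x, t/W/Lo/y.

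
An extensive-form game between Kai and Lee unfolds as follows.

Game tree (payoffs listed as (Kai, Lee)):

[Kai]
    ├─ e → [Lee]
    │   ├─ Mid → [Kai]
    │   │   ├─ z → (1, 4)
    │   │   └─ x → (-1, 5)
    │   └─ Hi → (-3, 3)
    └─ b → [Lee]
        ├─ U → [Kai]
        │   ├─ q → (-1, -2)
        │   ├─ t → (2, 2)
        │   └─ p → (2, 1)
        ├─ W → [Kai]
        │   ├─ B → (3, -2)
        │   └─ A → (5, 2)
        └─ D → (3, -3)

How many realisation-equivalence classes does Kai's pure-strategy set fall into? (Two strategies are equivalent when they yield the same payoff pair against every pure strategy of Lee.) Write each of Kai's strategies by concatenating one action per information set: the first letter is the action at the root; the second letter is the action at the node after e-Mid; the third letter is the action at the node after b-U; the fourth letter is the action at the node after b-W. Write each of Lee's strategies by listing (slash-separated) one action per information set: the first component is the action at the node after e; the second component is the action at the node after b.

Kai has 24 pure strategies: ezqB, ezqA, eztB, eztA, ezpB, ezpA, exqB, exqA, extB, extA, expB, expA, bzqB, bzqA, bztB, bztA, bzpB, bzpA, bxqB, bxqA, bxtB, bxtA, bxpB, bxpA. Columns: Mid/U, Mid/W, Mid/D, Hi/U, Hi/W, Hi/D.
{ezqB, ezqA, eztB, eztA, ezpB, ezpA} → row (1,4) (1,4) (1,4) (-3,3) (-3,3) (-3,3)
{exqB, exqA, extB, extA, expB, expA} → row (-1,5) (-1,5) (-1,5) (-3,3) (-3,3) (-3,3)
{bzqB, bxqB} → row (-1,-2) (3,-2) (3,-3) (-1,-2) (3,-2) (3,-3)
{bzqA, bxqA} → row (-1,-2) (5,2) (3,-3) (-1,-2) (5,2) (3,-3)
{bztB, bxtB} → row (2,2) (3,-2) (3,-3) (2,2) (3,-2) (3,-3)
{bztA, bxtA} → row (2,2) (5,2) (3,-3) (2,2) (5,2) (3,-3)
{bzpB, bxpB} → row (2,1) (3,-2) (3,-3) (2,1) (3,-2) (3,-3)
{bzpA, bxpA} → row (2,1) (5,2) (3,-3) (2,1) (5,2) (3,-3)
That's 8 distinct rows out of 24 strategies.

8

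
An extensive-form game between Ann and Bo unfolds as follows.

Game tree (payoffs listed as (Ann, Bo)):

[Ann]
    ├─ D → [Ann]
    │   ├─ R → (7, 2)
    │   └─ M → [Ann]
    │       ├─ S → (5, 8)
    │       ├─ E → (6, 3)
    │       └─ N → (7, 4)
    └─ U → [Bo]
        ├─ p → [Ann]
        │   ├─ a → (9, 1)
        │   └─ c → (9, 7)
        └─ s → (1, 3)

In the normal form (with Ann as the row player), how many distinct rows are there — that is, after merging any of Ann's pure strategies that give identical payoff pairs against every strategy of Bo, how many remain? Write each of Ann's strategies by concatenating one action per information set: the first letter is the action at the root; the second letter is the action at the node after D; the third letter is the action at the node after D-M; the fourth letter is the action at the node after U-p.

Ann has 24 pure strategies: DRSa, DRSc, DREa, DREc, DRNa, DRNc, DMSa, DMSc, DMEa, DMEc, DMNa, DMNc, URSa, URSc, UREa, UREc, URNa, URNc, UMSa, UMSc, UMEa, UMEc, UMNa, UMNc. Columns: p, s.
{DRSa, DRSc, DREa, DREc, DRNa, DRNc} → row (7,2) (7,2)
{DMSa, DMSc} → row (5,8) (5,8)
{DMEa, DMEc} → row (6,3) (6,3)
{DMNa, DMNc} → row (7,4) (7,4)
{URSa, UREa, URNa, UMSa, UMEa, UMNa} → row (9,1) (1,3)
{URSc, UREc, URNc, UMSc, UMEc, UMNc} → row (9,7) (1,3)
That's 6 distinct rows out of 24 strategies.

6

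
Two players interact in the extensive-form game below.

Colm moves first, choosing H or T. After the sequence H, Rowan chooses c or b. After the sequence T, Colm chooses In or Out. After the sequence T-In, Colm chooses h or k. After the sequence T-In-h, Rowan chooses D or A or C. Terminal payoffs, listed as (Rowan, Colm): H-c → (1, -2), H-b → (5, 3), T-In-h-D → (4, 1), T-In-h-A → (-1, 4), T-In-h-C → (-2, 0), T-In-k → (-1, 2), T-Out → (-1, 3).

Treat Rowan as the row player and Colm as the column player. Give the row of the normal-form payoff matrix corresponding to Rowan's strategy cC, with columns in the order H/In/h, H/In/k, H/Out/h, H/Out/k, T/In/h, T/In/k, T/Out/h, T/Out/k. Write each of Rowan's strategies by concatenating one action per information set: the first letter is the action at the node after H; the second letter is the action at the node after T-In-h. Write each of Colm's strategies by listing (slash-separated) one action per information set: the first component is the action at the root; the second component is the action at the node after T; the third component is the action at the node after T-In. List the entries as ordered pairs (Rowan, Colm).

vs H/In/h: Colm plays H → Rowan plays c at [H] → (1, -2)
vs H/In/k: Colm plays H → Rowan plays c at [H] → (1, -2)
vs H/Out/h: Colm plays H → Rowan plays c at [H] → (1, -2)
vs H/Out/k: Colm plays H → Rowan plays c at [H] → (1, -2)
vs T/In/h: Colm plays T → Colm plays In at [T] → Colm plays h at [T-In] → Rowan plays C at [T-In-h] → (-2, 0)
vs T/In/k: Colm plays T → Colm plays In at [T] → Colm plays k at [T-In] → (-1, 2)
vs T/Out/h: Colm plays T → Colm plays Out at [T] → (-1, 3)
vs T/Out/k: Colm plays T → Colm plays Out at [T] → (-1, 3)

(1,-2) (1,-2) (1,-2) (1,-2) (-2,0) (-1,2) (-1,3) (-1,3)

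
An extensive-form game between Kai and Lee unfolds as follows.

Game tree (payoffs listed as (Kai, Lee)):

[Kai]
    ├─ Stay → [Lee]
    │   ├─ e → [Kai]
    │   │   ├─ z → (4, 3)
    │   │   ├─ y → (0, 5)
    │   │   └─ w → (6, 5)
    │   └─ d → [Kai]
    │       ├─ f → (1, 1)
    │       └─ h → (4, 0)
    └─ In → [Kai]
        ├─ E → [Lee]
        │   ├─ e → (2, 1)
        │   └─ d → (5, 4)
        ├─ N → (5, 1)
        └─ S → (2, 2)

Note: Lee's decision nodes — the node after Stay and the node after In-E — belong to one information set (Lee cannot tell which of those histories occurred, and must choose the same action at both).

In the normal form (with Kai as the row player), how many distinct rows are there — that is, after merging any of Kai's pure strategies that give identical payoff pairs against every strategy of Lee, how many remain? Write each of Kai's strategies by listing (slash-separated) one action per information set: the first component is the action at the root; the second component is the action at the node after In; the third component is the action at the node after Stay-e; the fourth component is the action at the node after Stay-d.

Kai has 36 pure strategies: Stay/E/z/f, Stay/E/z/h, Stay/E/y/f, Stay/E/y/h, Stay/E/w/f, Stay/E/w/h, Stay/N/z/f, Stay/N/z/h, Stay/N/y/f, Stay/N/y/h, Stay/N/w/f, Stay/N/w/h, Stay/S/z/f, Stay/S/z/h, Stay/S/y/f, Stay/S/y/h, Stay/S/w/f, Stay/S/w/h, In/E/z/f, In/E/z/h, In/E/y/f, In/E/y/h, In/E/w/f, In/E/w/h, In/N/z/f, In/N/z/h, In/N/y/f, In/N/y/h, In/N/w/f, In/N/w/h, In/S/z/f, In/S/z/h, In/S/y/f, In/S/y/h, In/S/w/f, In/S/w/h. Columns: e, d.
{Stay/E/z/f, Stay/N/z/f, Stay/S/z/f} → row (4,3) (1,1)
{Stay/E/z/h, Stay/N/z/h, Stay/S/z/h} → row (4,3) (4,0)
{Stay/E/y/f, Stay/N/y/f, Stay/S/y/f} → row (0,5) (1,1)
{Stay/E/y/h, Stay/N/y/h, Stay/S/y/h} → row (0,5) (4,0)
{Stay/E/w/f, Stay/N/w/f, Stay/S/w/f} → row (6,5) (1,1)
{Stay/E/w/h, Stay/N/w/h, Stay/S/w/h} → row (6,5) (4,0)
{In/E/z/f, In/E/z/h, In/E/y/f, In/E/y/h, In/E/w/f, In/E/w/h} → row (2,1) (5,4)
{In/N/z/f, In/N/z/h, In/N/y/f, In/N/y/h, In/N/w/f, In/N/w/h} → row (5,1) (5,1)
{In/S/z/f, In/S/z/h, In/S/y/f, In/S/y/h, In/S/w/f, In/S/w/h} → row (2,2) (2,2)
That's 9 distinct rows out of 36 strategies.

9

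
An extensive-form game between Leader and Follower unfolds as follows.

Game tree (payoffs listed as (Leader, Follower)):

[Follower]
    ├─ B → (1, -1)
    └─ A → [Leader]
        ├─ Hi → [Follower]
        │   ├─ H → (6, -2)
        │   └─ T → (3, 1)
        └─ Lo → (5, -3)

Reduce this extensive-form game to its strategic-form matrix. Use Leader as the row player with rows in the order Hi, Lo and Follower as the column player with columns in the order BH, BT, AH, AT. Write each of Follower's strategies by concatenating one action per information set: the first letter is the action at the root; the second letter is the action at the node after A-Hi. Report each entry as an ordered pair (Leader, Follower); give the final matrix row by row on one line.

Hi: (1,-1) (1,-1) (6,-2) (3,1) | Lo: (1,-1) (1,-1) (5,-3) (5,-3)

           BH       BT       AH       AT
  Hi   (1,-1)   (1,-1)   (6,-2)    (3,1)
  Lo   (1,-1)   (1,-1)   (5,-3)   (5,-3)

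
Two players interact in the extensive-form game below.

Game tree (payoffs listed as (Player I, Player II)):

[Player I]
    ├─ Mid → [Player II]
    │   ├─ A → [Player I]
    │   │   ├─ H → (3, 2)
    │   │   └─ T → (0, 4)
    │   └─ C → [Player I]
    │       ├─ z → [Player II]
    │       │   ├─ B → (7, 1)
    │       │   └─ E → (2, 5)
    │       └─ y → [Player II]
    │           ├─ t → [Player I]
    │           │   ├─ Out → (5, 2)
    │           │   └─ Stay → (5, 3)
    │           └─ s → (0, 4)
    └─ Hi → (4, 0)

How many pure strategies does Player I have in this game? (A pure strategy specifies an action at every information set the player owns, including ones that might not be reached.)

Player I owns the root with actions {Mid, Hi} — two choices.
Player I owns the node after Mid-A with actions {H, T} — two choices.
Player I owns the node after Mid-C with actions {z, y} — two choices.
Player I owns the node after Mid-C-y-t with actions {Out, Stay} — two choices.
A pure strategy fixes one action at each information set independently, so the count is the product 2 × 2 × 2 × 2 = 16.
(For reference, Player II has 8 pure strategies, giving a 16×8 normal-form matrix.)

16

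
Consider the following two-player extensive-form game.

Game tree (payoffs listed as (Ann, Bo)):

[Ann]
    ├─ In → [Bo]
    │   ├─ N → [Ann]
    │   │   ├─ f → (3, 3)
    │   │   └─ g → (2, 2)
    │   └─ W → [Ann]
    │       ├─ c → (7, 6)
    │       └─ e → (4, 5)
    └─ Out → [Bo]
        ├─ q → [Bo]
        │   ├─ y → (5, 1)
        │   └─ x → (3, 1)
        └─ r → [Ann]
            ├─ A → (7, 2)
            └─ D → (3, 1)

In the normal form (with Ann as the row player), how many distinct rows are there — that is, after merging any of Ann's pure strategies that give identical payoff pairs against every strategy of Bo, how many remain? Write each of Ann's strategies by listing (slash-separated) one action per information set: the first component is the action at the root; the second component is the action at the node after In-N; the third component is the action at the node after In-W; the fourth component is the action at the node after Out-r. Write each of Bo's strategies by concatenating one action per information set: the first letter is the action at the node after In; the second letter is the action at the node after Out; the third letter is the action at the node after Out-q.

6

Ann has 16 pure strategies: In/f/c/A, In/f/c/D, In/f/e/A, In/f/e/D, In/g/c/A, In/g/c/D, In/g/e/A, In/g/e/D, Out/f/c/A, Out/f/c/D, Out/f/e/A, Out/f/e/D, Out/g/c/A, Out/g/c/D, Out/g/e/A, Out/g/e/D. Columns: Nqy, Nqx, Nry, Nrx, Wqy, Wqx, Wry, Wrx.
{In/f/c/A, In/f/c/D} → row (3,3) (3,3) (3,3) (3,3) (7,6) (7,6) (7,6) (7,6)
{In/f/e/A, In/f/e/D} → row (3,3) (3,3) (3,3) (3,3) (4,5) (4,5) (4,5) (4,5)
{In/g/c/A, In/g/c/D} → row (2,2) (2,2) (2,2) (2,2) (7,6) (7,6) (7,6) (7,6)
{In/g/e/A, In/g/e/D} → row (2,2) (2,2) (2,2) (2,2) (4,5) (4,5) (4,5) (4,5)
{Out/f/c/A, Out/f/e/A, Out/g/c/A, Out/g/e/A} → row (5,1) (3,1) (7,2) (7,2) (5,1) (3,1) (7,2) (7,2)
{Out/f/c/D, Out/f/e/D, Out/g/c/D, Out/g/e/D} → row (5,1) (3,1) (3,1) (3,1) (5,1) (3,1) (3,1) (3,1)
That's 6 distinct rows out of 16 strategies.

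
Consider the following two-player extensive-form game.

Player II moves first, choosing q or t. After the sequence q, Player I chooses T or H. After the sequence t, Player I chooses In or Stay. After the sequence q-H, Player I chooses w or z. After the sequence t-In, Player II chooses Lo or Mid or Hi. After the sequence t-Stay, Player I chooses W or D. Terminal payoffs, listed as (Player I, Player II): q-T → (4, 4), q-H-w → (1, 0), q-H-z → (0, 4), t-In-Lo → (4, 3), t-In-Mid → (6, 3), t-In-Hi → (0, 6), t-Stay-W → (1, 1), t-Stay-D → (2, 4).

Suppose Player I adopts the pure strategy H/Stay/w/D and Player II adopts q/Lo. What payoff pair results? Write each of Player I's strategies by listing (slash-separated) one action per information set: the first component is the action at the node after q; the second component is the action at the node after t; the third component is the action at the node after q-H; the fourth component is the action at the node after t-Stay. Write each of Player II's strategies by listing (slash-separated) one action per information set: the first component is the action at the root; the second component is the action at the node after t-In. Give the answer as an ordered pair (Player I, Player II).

(1, 0)

Trace the play path from the root:
  Player II plays q
  Player I plays H at [q]
  Player I plays w at [q-H]
→ terminal payoff (1, 0).
(Player I's choice at the node after t is never reached on this path, so it doesn't affect the outcome.)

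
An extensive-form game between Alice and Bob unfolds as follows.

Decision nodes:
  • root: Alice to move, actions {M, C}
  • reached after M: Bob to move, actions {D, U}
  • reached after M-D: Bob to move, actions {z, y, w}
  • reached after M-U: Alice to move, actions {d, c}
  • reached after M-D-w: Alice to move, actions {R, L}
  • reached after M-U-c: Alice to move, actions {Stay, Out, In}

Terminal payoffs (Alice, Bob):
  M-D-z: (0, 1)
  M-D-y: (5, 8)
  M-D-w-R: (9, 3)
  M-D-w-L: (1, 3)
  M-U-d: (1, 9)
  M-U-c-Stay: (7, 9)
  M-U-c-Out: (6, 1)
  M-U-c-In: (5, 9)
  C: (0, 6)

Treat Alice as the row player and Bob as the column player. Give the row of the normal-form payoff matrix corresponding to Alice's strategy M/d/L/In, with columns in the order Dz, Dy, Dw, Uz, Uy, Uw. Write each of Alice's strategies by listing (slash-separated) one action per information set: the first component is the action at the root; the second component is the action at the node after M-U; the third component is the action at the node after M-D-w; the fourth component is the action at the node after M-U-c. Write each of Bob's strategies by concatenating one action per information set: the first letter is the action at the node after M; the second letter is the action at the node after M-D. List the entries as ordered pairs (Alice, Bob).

vs Dz: Alice plays M → Bob plays D at [M] → Bob plays z at [M-D] → (0, 1)
vs Dy: Alice plays M → Bob plays D at [M] → Bob plays y at [M-D] → (5, 8)
vs Dw: Alice plays M → Bob plays D at [M] → Bob plays w at [M-D] → Alice plays L at [M-D-w] → (1, 3)
vs Uz: Alice plays M → Bob plays U at [M] → Alice plays d at [M-U] → (1, 9)
vs Uy: Alice plays M → Bob plays U at [M] → Alice plays d at [M-U] → (1, 9)
vs Uw: Alice plays M → Bob plays U at [M] → Alice plays d at [M-U] → (1, 9)

(0,1) (5,8) (1,3) (1,9) (1,9) (1,9)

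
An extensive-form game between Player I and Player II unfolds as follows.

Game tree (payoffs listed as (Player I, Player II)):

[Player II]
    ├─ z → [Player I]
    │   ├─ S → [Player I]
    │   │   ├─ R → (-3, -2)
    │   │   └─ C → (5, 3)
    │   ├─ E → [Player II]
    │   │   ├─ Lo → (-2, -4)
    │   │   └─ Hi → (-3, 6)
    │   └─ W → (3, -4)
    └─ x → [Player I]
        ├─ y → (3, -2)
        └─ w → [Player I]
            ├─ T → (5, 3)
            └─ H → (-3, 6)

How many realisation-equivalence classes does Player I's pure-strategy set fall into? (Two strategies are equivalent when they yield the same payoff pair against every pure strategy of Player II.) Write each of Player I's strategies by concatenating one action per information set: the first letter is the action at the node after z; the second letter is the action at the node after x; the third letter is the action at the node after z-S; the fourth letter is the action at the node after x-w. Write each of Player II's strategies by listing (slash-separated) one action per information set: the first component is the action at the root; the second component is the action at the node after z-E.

12

Player I has 24 pure strategies: SyRT, SyRH, SyCT, SyCH, SwRT, SwRH, SwCT, SwCH, EyRT, EyRH, EyCT, EyCH, EwRT, EwRH, EwCT, EwCH, WyRT, WyRH, WyCT, WyCH, WwRT, WwRH, WwCT, WwCH. Columns: z/Lo, z/Hi, x/Lo, x/Hi.
{SyRT, SyRH} → row (-3,-2) (-3,-2) (3,-2) (3,-2)
{SyCT, SyCH} → row (5,3) (5,3) (3,-2) (3,-2)
{SwRT} → row (-3,-2) (-3,-2) (5,3) (5,3)
{SwRH} → row (-3,-2) (-3,-2) (-3,6) (-3,6)
{SwCT} → row (5,3) (5,3) (5,3) (5,3)
{SwCH} → row (5,3) (5,3) (-3,6) (-3,6)
{EyRT, EyRH, EyCT, EyCH} → row (-2,-4) (-3,6) (3,-2) (3,-2)
{EwRT, EwCT} → row (-2,-4) (-3,6) (5,3) (5,3)
{EwRH, EwCH} → row (-2,-4) (-3,6) (-3,6) (-3,6)
{WyRT, WyRH, WyCT, WyCH} → row (3,-4) (3,-4) (3,-2) (3,-2)
{WwRT, WwCT} → row (3,-4) (3,-4) (5,3) (5,3)
{WwRH, WwCH} → row (3,-4) (3,-4) (-3,6) (-3,6)
That's 12 distinct rows out of 24 strategies.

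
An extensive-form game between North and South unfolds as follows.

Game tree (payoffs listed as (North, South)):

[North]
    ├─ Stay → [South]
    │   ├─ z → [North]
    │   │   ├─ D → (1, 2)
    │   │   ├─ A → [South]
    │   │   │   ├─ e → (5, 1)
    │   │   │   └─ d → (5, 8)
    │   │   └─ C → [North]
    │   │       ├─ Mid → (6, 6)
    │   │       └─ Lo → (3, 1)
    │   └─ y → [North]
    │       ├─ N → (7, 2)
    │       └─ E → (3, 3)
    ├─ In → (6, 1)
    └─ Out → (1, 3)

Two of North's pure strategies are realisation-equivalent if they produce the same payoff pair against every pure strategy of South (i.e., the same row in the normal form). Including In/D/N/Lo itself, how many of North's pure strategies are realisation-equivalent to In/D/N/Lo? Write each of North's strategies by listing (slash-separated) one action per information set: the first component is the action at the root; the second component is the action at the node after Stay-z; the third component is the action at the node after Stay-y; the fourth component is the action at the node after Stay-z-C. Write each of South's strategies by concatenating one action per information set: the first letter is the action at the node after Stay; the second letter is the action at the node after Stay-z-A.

12

Row for In/D/N/Lo (columns ze, zd, ye, yd): (6,1) (6,1) (6,1) (6,1).
Under In/D/N/Lo, North's choice at the node after Stay-z and at the node after Stay-y and at the node after Stay-z-C can never be reached regardless of what South does, so varying those choices leaves every outcome unchanged.
Holding the reachable choices fixed and varying the unreachable ones freely already gives 3 × 2 × 2 = 12 equivalent strategies.
No other strategy reproduces this row, so those 12 are the full class: In/D/N/Mid, In/D/N/Lo, In/D/E/Mid, In/D/E/Lo, In/A/N/Mid, In/A/N/Lo, In/A/E/Mid, In/A/E/Lo, In/C/N/Mid, In/C/N/Lo, In/C/E/Mid, In/C/E/Lo.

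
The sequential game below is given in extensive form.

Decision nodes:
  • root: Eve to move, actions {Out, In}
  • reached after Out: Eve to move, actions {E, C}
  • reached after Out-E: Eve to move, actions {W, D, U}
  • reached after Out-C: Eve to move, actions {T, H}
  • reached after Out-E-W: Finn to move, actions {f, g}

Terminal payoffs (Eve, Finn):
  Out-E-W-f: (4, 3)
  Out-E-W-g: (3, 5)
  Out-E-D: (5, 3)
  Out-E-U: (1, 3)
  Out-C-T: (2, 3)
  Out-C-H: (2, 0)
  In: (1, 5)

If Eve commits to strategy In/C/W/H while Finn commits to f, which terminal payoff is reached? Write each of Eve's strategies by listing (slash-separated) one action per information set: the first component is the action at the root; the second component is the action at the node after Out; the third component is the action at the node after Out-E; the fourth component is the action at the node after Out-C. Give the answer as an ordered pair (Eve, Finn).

Trace the play path from the root:
  Eve plays In
→ terminal payoff (1, 5).
(Eve's choice at the node after Out is never reached on this path, so it doesn't affect the outcome.)

(1, 5)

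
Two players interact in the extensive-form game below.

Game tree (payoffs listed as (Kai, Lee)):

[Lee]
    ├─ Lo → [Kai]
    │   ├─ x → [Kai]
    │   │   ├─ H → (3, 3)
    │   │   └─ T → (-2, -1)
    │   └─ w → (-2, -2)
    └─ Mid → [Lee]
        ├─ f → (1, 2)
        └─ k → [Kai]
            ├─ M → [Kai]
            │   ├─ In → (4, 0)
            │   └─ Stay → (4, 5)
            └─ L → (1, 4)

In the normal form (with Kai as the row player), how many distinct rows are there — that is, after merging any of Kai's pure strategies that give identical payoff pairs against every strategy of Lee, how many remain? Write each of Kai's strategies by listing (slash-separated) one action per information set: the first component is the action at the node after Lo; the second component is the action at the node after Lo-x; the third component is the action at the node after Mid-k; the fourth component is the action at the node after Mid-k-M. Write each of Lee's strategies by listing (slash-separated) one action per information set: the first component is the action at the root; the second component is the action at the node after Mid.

Kai has 16 pure strategies: x/H/M/In, x/H/M/Stay, x/H/L/In, x/H/L/Stay, x/T/M/In, x/T/M/Stay, x/T/L/In, x/T/L/Stay, w/H/M/In, w/H/M/Stay, w/H/L/In, w/H/L/Stay, w/T/M/In, w/T/M/Stay, w/T/L/In, w/T/L/Stay. Columns: Lo/f, Lo/k, Mid/f, Mid/k.
{x/H/M/In} → row (3,3) (3,3) (1,2) (4,0)
{x/H/M/Stay} → row (3,3) (3,3) (1,2) (4,5)
{x/H/L/In, x/H/L/Stay} → row (3,3) (3,3) (1,2) (1,4)
{x/T/M/In} → row (-2,-1) (-2,-1) (1,2) (4,0)
{x/T/M/Stay} → row (-2,-1) (-2,-1) (1,2) (4,5)
{x/T/L/In, x/T/L/Stay} → row (-2,-1) (-2,-1) (1,2) (1,4)
{w/H/M/In, w/T/M/In} → row (-2,-2) (-2,-2) (1,2) (4,0)
{w/H/M/Stay, w/T/M/Stay} → row (-2,-2) (-2,-2) (1,2) (4,5)
{w/H/L/In, w/H/L/Stay, w/T/L/In, w/T/L/Stay} → row (-2,-2) (-2,-2) (1,2) (1,4)
That's 9 distinct rows out of 16 strategies.

9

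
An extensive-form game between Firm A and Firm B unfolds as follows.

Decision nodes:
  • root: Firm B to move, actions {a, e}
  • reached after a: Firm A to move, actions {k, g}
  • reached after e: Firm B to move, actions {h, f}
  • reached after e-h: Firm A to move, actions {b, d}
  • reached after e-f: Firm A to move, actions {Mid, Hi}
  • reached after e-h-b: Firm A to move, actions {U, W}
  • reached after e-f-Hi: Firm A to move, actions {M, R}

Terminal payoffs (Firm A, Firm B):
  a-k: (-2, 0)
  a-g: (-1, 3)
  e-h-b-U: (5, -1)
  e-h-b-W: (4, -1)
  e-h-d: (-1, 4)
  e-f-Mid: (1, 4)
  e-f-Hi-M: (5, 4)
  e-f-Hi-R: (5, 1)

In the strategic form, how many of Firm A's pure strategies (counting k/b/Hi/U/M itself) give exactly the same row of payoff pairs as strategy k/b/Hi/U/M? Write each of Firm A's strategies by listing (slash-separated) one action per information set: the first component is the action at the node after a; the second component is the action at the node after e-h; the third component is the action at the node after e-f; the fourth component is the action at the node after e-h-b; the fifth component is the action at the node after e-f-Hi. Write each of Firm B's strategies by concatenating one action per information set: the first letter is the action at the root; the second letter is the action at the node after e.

Row for k/b/Hi/U/M (columns ah, af, eh, ef): (-2,0) (-2,0) (5,-1) (5,4).
Every one of Firm A's information sets is on the play path for some reply by Firm B when Firm A follows k/b/Hi/U/M.
Changing the action at any of them therefore changes at least one column, so only k/b/Hi/U/M itself gives this row.

1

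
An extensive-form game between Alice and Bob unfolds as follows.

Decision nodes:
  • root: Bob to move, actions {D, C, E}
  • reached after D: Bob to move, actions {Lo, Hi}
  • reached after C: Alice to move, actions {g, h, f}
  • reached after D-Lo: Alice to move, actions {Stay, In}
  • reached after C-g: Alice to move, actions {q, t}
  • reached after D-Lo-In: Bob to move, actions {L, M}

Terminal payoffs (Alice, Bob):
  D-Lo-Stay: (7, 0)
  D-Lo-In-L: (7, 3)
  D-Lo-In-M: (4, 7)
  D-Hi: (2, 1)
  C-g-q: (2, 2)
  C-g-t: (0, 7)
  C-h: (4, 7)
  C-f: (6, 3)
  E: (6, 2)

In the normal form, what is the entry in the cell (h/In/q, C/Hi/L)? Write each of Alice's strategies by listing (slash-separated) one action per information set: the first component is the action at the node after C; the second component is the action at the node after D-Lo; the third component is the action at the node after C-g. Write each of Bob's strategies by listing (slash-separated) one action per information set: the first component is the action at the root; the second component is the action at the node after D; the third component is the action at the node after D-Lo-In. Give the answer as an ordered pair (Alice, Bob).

(4, 7)

Trace the play path from the root:
  Bob plays C
  Alice plays h at [C]
→ terminal payoff (4, 7).
(Alice's choice at the node after D-Lo is never reached on this path, so it doesn't affect the outcome.)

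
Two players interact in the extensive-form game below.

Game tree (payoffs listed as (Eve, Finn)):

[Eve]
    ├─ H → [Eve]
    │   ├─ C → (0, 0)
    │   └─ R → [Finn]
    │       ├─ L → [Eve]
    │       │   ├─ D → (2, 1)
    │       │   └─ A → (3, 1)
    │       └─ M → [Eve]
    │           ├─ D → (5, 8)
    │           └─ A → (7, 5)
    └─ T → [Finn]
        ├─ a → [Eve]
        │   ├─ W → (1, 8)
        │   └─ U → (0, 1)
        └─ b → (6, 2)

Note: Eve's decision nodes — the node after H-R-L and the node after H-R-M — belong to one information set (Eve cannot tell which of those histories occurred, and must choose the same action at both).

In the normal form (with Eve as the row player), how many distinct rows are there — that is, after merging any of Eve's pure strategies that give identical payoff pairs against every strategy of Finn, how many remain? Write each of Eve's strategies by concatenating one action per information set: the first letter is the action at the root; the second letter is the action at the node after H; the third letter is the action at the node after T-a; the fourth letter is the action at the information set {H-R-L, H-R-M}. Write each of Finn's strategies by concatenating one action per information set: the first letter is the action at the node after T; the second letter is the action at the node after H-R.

5

Eve has 16 pure strategies: HCWD, HCWA, HCUD, HCUA, HRWD, HRWA, HRUD, HRUA, TCWD, TCWA, TCUD, TCUA, TRWD, TRWA, TRUD, TRUA. Columns: aL, aM, bL, bM.
{HCWD, HCWA, HCUD, HCUA} → row (0,0) (0,0) (0,0) (0,0)
{HRWD, HRUD} → row (2,1) (5,8) (2,1) (5,8)
{HRWA, HRUA} → row (3,1) (7,5) (3,1) (7,5)
{TCWD, TCWA, TRWD, TRWA} → row (1,8) (1,8) (6,2) (6,2)
{TCUD, TCUA, TRUD, TRUA} → row (0,1) (0,1) (6,2) (6,2)
That's 5 distinct rows out of 16 strategies.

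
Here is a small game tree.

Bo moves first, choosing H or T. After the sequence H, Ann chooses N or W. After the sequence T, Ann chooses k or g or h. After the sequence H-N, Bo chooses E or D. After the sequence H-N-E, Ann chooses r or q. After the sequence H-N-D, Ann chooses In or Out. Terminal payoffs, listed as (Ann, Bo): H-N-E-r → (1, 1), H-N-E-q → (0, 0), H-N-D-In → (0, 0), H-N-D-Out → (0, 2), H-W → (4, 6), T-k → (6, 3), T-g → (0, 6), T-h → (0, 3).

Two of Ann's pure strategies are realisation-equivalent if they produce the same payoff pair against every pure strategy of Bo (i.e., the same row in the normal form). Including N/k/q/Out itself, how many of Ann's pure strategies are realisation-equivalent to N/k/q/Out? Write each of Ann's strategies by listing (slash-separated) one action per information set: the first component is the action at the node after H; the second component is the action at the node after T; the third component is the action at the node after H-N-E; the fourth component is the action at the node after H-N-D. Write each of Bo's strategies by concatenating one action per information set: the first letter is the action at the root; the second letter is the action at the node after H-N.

1

Row for N/k/q/Out (columns HE, HD, TE, TD): (0,0) (0,2) (6,3) (6,3).
Every one of Ann's information sets is on the play path for some reply by Bo when Ann follows N/k/q/Out.
Changing the action at any of them therefore changes at least one column, so only N/k/q/Out itself gives this row.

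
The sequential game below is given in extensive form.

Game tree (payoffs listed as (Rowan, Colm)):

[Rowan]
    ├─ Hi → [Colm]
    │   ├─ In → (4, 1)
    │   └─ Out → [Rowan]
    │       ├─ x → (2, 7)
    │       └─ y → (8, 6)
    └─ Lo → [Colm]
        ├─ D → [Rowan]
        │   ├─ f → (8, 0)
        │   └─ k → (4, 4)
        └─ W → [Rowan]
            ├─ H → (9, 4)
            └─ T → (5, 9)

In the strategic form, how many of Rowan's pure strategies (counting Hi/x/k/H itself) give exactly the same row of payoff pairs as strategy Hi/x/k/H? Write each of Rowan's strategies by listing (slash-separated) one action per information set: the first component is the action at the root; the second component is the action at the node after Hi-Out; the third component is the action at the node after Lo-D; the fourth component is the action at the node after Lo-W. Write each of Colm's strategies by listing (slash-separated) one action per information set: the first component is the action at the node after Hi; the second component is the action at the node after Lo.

4

Row for Hi/x/k/H (columns In/D, In/W, Out/D, Out/W): (4,1) (4,1) (2,7) (2,7).
Under Hi/x/k/H, Rowan's choice at the node after Lo-D and at the node after Lo-W can never be reached regardless of what Colm does, so varying those choices leaves every outcome unchanged.
Holding the reachable choices fixed and varying the unreachable ones freely already gives 2 × 2 = 4 equivalent strategies.
No other strategy reproduces this row, so those 4 are the full class: Hi/x/f/H, Hi/x/f/T, Hi/x/k/H, Hi/x/k/T.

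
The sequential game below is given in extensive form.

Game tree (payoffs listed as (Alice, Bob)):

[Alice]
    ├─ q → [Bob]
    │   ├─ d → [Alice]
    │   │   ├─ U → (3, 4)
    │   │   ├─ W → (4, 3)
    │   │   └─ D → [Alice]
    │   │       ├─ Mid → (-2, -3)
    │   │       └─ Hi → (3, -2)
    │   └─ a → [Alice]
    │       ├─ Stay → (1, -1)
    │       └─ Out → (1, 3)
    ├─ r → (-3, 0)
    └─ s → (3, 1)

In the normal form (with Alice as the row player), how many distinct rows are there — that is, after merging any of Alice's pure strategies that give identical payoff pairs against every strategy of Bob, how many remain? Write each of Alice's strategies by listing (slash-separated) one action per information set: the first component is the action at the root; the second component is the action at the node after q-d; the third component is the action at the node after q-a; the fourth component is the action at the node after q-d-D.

Alice has 36 pure strategies: q/U/Stay/Mid, q/U/Stay/Hi, q/U/Out/Mid, q/U/Out/Hi, q/W/Stay/Mid, q/W/Stay/Hi, q/W/Out/Mid, q/W/Out/Hi, q/D/Stay/Mid, q/D/Stay/Hi, q/D/Out/Mid, q/D/Out/Hi, r/U/Stay/Mid, r/U/Stay/Hi, r/U/Out/Mid, r/U/Out/Hi, r/W/Stay/Mid, r/W/Stay/Hi, r/W/Out/Mid, r/W/Out/Hi, r/D/Stay/Mid, r/D/Stay/Hi, r/D/Out/Mid, r/D/Out/Hi, s/U/Stay/Mid, s/U/Stay/Hi, s/U/Out/Mid, s/U/Out/Hi, s/W/Stay/Mid, s/W/Stay/Hi, s/W/Out/Mid, s/W/Out/Hi, s/D/Stay/Mid, s/D/Stay/Hi, s/D/Out/Mid, s/D/Out/Hi. Columns: d, a.
{q/U/Stay/Mid, q/U/Stay/Hi} → row (3,4) (1,-1)
{q/U/Out/Mid, q/U/Out/Hi} → row (3,4) (1,3)
{q/W/Stay/Mid, q/W/Stay/Hi} → row (4,3) (1,-1)
{q/W/Out/Mid, q/W/Out/Hi} → row (4,3) (1,3)
{q/D/Stay/Mid} → row (-2,-3) (1,-1)
{q/D/Stay/Hi} → row (3,-2) (1,-1)
{q/D/Out/Mid} → row (-2,-3) (1,3)
{q/D/Out/Hi} → row (3,-2) (1,3)
{r/U/Stay/Mid, r/U/Stay/Hi, r/U/Out/Mid, r/U/Out/Hi, r/W/Stay/Mid, r/W/Stay/Hi, r/W/Out/Mid, r/W/Out/Hi, r/D/Stay/Mid, r/D/Stay/Hi, r/D/Out/Mid, r/D/Out/Hi} → row (-3,0) (-3,0)
{s/U/Stay/Mid, s/U/Stay/Hi, s/U/Out/Mid, s/U/Out/Hi, s/W/Stay/Mid, s/W/Stay/Hi, s/W/Out/Mid, s/W/Out/Hi, s/D/Stay/Mid, s/D/Stay/Hi, s/D/Out/Mid, s/D/Out/Hi} → row (3,1) (3,1)
That's 10 distinct rows out of 36 strategies.

10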